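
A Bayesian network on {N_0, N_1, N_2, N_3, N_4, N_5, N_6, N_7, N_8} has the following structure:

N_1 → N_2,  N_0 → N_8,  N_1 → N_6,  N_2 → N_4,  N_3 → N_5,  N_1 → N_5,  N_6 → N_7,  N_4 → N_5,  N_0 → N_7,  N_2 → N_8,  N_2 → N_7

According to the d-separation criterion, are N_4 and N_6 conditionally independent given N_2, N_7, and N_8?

Yes — N_4 and N_6 are d-separated given {N_2, N_7, N_8}.

We examine all 6 paths between N_4 and N_6:
Path 1: N_4 → N_5 ← N_1 → N_6
  N_5 is a collider here and neither N_5 nor any of its descendants is conditioned on, so the collider stays closed — the path is blocked at N_5.
Path 2: N_4 → N_5 ← N_1 → N_2 → N_8 ← N_0 → N_7 ← N_6
  N_5 is a collider here and neither N_5 nor any of its descendants is conditioned on, so the collider stays closed — the path is blocked at N_5.
Path 3: N_4 → N_5 ← N_1 → N_2 → N_7 ← N_6
  N_5 is a collider here and neither N_5 nor any of its descendants is conditioned on, so the collider stays closed — the path is blocked at N_5.
Path 4: N_4 ← N_2 ← N_1 → N_6
  N_2 is a chain here and N_2 is conditioned on, so the path is blocked at N_2.
Path 5: N_4 ← N_2 → N_8 ← N_0 → N_7 ← N_6
  N_2 is a fork here and N_2 is conditioned on, so the path is blocked at N_2.
Path 6: N_4 ← N_2 → N_7 ← N_6
  N_2 is a fork here and N_2 is conditioned on, so the path is blocked at N_2.
Every path is blocked, so N_4 and N_6 are d-separated given {N_2, N_7, N_8}.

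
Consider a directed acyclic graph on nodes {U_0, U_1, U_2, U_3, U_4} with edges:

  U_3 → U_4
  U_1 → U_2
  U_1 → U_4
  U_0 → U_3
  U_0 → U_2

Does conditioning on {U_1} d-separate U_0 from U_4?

No — U_0 and U_4 are not d-separated given {U_1}.

There are 2 undirected paths between U_0 and U_4; checking each against the conditioning set {U_1}:
  1. U_0 → U_2 ← U_1 → U_4 — U_2:collider[blocks]; U_1:fork[blocks] ⇒ blocked
  2. U_0 → U_3 → U_4 — U_3:chain[open] ⇒ active
Because an active path exists, U_0 and U_4 are not d-separated.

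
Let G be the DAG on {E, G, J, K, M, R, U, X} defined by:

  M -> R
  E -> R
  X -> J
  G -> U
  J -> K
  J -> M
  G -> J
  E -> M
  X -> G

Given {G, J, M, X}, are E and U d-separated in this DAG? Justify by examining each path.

Yes

4 paths connect E and U; each must be blocked for d-separation to hold:
  1. E → M ← J ← X → G → U — M:collider[open]; J:chain[blocks]; X:fork[blocks]; G:chain[blocks] ⇒ blocked
  2. E → M ← J ← G → U — M:collider[open]; J:chain[blocks]; G:fork[blocks] ⇒ blocked
  3. E → R ← M ← J ← X → G → U — R:collider[blocks]; M:chain[blocks]; J:chain[blocks]; X:fork[blocks]; G:chain[blocks] ⇒ blocked
  4. E → R ← M ← J ← G → U — R:collider[blocks]; M:chain[blocks]; J:chain[blocks]; G:fork[blocks] ⇒ blocked
Every path is blocked, so E and U are d-separated given {G, J, M, X}.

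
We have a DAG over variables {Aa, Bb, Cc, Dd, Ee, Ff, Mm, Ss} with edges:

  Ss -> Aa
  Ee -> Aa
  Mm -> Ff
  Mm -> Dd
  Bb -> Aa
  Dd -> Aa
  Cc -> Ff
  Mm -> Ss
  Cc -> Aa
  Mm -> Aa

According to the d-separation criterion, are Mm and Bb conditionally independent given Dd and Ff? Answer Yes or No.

Yes

We examine all 4 paths between Mm and Bb:
Path 1: Mm → Aa ← Bb
  Aa is a collider here and neither Aa nor any of its descendants is conditioned on, so the collider stays closed — the path is blocked at Aa.
Path 2: Mm → Ff ← Cc → Aa ← Bb
  Aa is a collider here and neither Aa nor any of its descendants is conditioned on, so the collider stays closed — the path is blocked at Aa.
Path 3: Mm → Dd → Aa ← Bb
  Dd is a chain here and Dd is conditioned on, so the path is blocked at Dd.
Path 4: Mm → Ss → Aa ← Bb
  Aa is a collider here and neither Aa nor any of its descendants is conditioned on, so the collider stays closed — the path is blocked at Aa.
All paths are blocked; Mm ⊥ Bb | {Dd, Ff} holds.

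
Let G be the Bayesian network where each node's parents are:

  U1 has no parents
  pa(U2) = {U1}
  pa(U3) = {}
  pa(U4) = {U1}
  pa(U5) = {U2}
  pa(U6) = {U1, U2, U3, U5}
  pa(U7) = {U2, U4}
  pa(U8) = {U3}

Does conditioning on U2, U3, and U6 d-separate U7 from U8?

There are 6 undirected paths between U7 and U8; checking each against the conditioning set {U2, U3, U6}:
  1. U7 ← U4 ← U1 → U6 ← U3 → U8 — U4:chain[open]; U1:fork[open]; U6:collider[open]; U3:fork[blocks] ⇒ blocked
  2. U7 ← U4 ← U1 → U2 → U6 ← U3 → U8 — U4:chain[open]; U1:fork[open]; U2:chain[blocks]; U6:collider[open]; U3:fork[blocks] ⇒ blocked
  3. U7 ← U4 ← U1 → U2 → U5 → U6 ← U3 → U8 — U4:chain[open]; U1:fork[open]; U2:chain[blocks]; U5:chain[open]; U6:collider[open]; U3:fork[blocks] ⇒ blocked
  4. U7 ← U2 → U6 ← U3 → U8 — U2:fork[blocks]; U6:collider[open]; U3:fork[blocks] ⇒ blocked
  5. U7 ← U2 ← U1 → U6 ← U3 → U8 — U2:chain[blocks]; U1:fork[open]; U6:collider[open]; U3:fork[blocks] ⇒ blocked
  6. U7 ← U2 → U5 → U6 ← U3 → U8 — U2:fork[blocks]; U5:chain[open]; U6:collider[open]; U3:fork[blocks] ⇒ blocked
All paths are blocked; U7 ⊥ U8 | {U2, U3, U6} holds.

Yes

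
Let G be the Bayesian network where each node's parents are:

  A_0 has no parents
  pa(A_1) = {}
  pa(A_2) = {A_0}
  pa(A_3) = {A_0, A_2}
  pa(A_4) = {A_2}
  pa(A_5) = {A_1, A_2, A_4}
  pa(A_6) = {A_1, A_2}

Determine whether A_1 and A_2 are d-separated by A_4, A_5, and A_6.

We examine all 3 paths between A_1 and A_2:
  1. A_1 → A_6 ← A_2 — A_6:collider[open] ⇒ active
  2. A_1 → A_5 ← A_4 ← A_2 — A_5:collider[open]; A_4:chain[blocks] ⇒ blocked
  3. A_1 → A_5 ← A_2 — A_5:collider[open] ⇒ active
At least one path is unblocked, so d-separation fails.

No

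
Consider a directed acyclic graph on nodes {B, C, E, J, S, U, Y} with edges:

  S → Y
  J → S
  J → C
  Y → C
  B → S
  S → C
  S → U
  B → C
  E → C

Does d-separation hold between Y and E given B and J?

Yes

We examine all 4 paths between Y and E:
  1. Y → C ← E — C:collider[blocks] ⇒ blocked
  2. Y ← S ← J → C ← E — S:chain[open]; J:fork[blocks]; C:collider[blocks] ⇒ blocked
  3. Y ← S ← B → C ← E — S:chain[open]; B:fork[blocks]; C:collider[blocks] ⇒ blocked
  4. Y ← S → C ← E — S:fork[open]; C:collider[blocks] ⇒ blocked
All paths are blocked; Y ⊥ E | {B, J} holds.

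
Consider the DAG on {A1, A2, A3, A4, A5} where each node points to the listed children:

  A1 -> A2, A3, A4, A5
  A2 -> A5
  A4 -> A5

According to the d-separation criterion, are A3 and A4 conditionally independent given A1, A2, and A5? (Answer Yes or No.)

Yes — A3 and A4 are d-separated given {A1, A2, A5}.

There are 3 undirected paths between A3 and A4; checking each against the conditioning set {A1, A2, A5}:
  1. A3 ← A1 → A5 ← A4 — A1:fork[blocks]; A5:collider[open] ⇒ blocked
  2. A3 ← A1 → A4 — A1:fork[blocks] ⇒ blocked
  3. A3 ← A1 → A2 → A5 ← A4 — A1:fork[blocks]; A2:chain[blocks]; A5:collider[open] ⇒ blocked
Every path is blocked, so A3 and A4 are d-separated given {A1, A2, A5}.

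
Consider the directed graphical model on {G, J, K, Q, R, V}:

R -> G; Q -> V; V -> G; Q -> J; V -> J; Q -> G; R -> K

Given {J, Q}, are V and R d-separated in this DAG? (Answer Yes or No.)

Yes — V and R are d-separated given {J, Q}.

3 paths connect V and R; each must be blocked for d-separation to hold:
  1. V → G ← R — G:collider[blocks] ⇒ blocked
  2. V → J ← Q → G ← R — J:collider[open]; Q:fork[blocks]; G:collider[blocks] ⇒ blocked
  3. V ← Q → G ← R — Q:fork[blocks]; G:collider[blocks] ⇒ blocked
Since every path is blocked, d-separation holds.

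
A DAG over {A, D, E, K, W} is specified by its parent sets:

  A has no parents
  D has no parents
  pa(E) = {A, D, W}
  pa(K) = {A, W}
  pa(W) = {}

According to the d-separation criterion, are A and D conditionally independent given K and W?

Yes — A and D are d-separated given {K, W}.

There are 2 undirected paths between A and D; checking each against the conditioning set {K, W}:
Path 1: A → E ← D
  E is a collider here and neither E nor any of its descendants is conditioned on, so the collider stays closed — the path is blocked at E.
Path 2: A → K ← W → E ← D
  W is a fork here and W is conditioned on, so the path is blocked at W.
Every path is blocked, so A and D are d-separated given {K, W}.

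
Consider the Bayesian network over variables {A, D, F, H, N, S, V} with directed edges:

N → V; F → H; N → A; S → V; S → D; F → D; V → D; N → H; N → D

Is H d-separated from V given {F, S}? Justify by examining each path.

There are 6 undirected paths between H and V; checking each against the conditioning set {F, S}:
  1. H ← N → V — N:fork[open] ⇒ active
  2. H ← N → D ← V — N:fork[open]; D:collider[blocks] ⇒ blocked
  3. H ← N → D ← S → V — N:fork[open]; D:collider[blocks]; S:fork[blocks] ⇒ blocked
  4. H ← F → D ← V — F:fork[blocks]; D:collider[blocks] ⇒ blocked
  5. H ← F → D ← N → V — F:fork[blocks]; D:collider[blocks]; N:fork[open] ⇒ blocked
  6. H ← F → D ← S → V — F:fork[blocks]; D:collider[blocks]; S:fork[blocks] ⇒ blocked
Because an active path exists, H and V are not d-separated.

No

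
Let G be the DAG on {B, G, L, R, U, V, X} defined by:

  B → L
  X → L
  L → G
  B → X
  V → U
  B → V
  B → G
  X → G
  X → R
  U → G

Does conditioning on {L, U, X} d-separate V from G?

No

We examine all 6 paths between V and G:
Path 1: V ← B → L → G
  L is a chain here and L is conditioned on, so the path is blocked at L.
Path 2: V ← B → L ← X → G
  X is a fork here and X is conditioned on, so the path is blocked at X.
Path 3: V ← B → G
  B is a fork and B is not conditioned on — no node blocks this path, so it is active.
Path 4: V ← B → X → L → G
  X is a chain here and X is conditioned on, so the path is blocked at X.
Path 5: V ← B → X → G
  X is a chain here and X is conditioned on, so the path is blocked at X.
Path 6: V → U → G
  U is a chain here and U is conditioned on, so the path is blocked at U.
At least one path is unblocked, so d-separation fails.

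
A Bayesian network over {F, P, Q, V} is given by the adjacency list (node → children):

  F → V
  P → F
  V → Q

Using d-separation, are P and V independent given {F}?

Yes

Only one path connects P and V:
Path 1: P → F → V
  F is a chain here and F is conditioned on, so the path is blocked at F.
Every path is blocked, so P and V are d-separated given {F}.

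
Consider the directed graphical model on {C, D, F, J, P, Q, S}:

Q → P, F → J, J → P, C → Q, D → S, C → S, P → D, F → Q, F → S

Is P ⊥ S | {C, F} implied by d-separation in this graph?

5 paths connect P and S; each must be blocked for d-separation to hold:
Path 1: P ← Q ← C → S
  C is a fork here and C is conditioned on, so the path is blocked at C.
Path 2: P ← Q ← F → S
  F is a fork here and F is conditioned on, so the path is blocked at F.
Path 3: P ← J ← F → Q ← C → S
  F is a fork here and F is conditioned on, so the path is blocked at F.
Path 4: P ← J ← F → S
  F is a fork here and F is conditioned on, so the path is blocked at F.
Path 5: P → D → S
  D is a chain and D is not conditioned on — no node blocks this path, so it is active.
Because an active path exists, P and S are not d-separated.

No — P and S are not d-separated given {C, F}.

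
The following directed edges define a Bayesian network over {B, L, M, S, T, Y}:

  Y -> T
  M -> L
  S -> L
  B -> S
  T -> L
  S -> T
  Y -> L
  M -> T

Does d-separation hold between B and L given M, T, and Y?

4 paths connect B and L; each must be blocked for d-separation to hold:
Path 1: B → S → T ← Y → L
  Y is a fork here and Y is conditioned on, so the path is blocked at Y.
Path 2: B → S → T ← M → L
  M is a fork here and M is conditioned on, so the path is blocked at M.
Path 3: B → S → T → L
  T is a chain here and T is conditioned on, so the path is blocked at T.
Path 4: B → S → L
  S is a chain and S is not conditioned on — no node blocks this path, so it is active.
Because an active path exists, B and L are not d-separated.

No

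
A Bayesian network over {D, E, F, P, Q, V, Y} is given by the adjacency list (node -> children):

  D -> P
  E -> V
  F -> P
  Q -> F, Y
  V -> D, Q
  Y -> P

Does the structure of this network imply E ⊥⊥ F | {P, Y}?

There are 4 undirected paths between E and F; checking each against the conditioning set {P, Y}:
Path 1: E → V → Q → Y → P ← F
  Y is a chain here and Y is conditioned on, so the path is blocked at Y.
Path 2: E → V → Q → F
  V is a chain and V is not conditioned on; Q is a chain and Q is not conditioned on — no node blocks this path, so it is active.
Path 3: E → V → D → P ← Y ← Q → F
  Y is a chain here and Y is conditioned on, so the path is blocked at Y.
Path 4: E → V → D → P ← F
  V is a chain and V is not conditioned on; D is a chain and D is not conditioned on; P is a collider and P is conditioned on, which opens it — no node blocks this path, so it is active.
Since the path E → V → Q → F is active, E and F are not d-separated given {P, Y}.

No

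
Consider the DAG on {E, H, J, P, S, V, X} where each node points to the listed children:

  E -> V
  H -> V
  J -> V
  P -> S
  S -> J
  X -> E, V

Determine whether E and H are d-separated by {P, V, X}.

There are 2 undirected paths between E and H; checking each against the conditioning set {P, V, X}:
Path 1: E ← X → V ← H
  X is a fork here and X is conditioned on, so the path is blocked at X.
Path 2: E → V ← H
  V is a collider and V is conditioned on, which opens it — no node blocks this path, so it is active.
At least one path is unblocked, so d-separation fails.

No — E and H are not d-separated given {P, V, X}.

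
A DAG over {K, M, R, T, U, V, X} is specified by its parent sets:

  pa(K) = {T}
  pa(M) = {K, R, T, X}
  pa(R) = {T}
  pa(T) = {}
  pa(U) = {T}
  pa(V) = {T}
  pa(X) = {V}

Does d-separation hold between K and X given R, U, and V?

We examine all 6 paths between K and X:
  1. K ← T → R → M ← X — T:fork[open]; R:chain[blocks]; M:collider[blocks] ⇒ blocked
  2. K ← T → M ← X — T:fork[open]; M:collider[blocks] ⇒ blocked
  3. K ← T → V → X — T:fork[open]; V:chain[blocks] ⇒ blocked
  4. K → M ← X — M:collider[blocks] ⇒ blocked
  5. K → M ← T → V → X — M:collider[blocks]; T:fork[open]; V:chain[blocks] ⇒ blocked
  6. K → M ← R ← T → V → X — M:collider[blocks]; R:chain[blocks]; T:fork[open]; V:chain[blocks] ⇒ blocked
Since every path is blocked, d-separation holds.

Yes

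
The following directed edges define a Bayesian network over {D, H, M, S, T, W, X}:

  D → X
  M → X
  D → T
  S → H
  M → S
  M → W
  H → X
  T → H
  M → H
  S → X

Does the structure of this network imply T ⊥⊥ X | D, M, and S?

Enumerating the 6 paths from T to X and testing each for blocking by {D, M, S}:
Path 1: T → H → X
  H is a chain and H is not conditioned on — no node blocks this path, so it is active.
Path 2: T → H ← M → X
  H is a collider here and neither H nor any of its descendants is conditioned on, so the collider stays closed — the path is blocked at H.
Path 3: T → H ← M → S → X
  H is a collider here and neither H nor any of its descendants is conditioned on, so the collider stays closed — the path is blocked at H.
Path 4: T → H ← S → X
  H is a collider here and neither H nor any of its descendants is conditioned on, so the collider stays closed — the path is blocked at H.
Path 5: T → H ← S ← M → X
  H is a collider here and neither H nor any of its descendants is conditioned on, so the collider stays closed — the path is blocked at H.
Path 6: T ← D → X
  D is a fork here and D is conditioned on, so the path is blocked at D.
Since the path T → H → X is active, T and X are not d-separated given {D, M, S}.

No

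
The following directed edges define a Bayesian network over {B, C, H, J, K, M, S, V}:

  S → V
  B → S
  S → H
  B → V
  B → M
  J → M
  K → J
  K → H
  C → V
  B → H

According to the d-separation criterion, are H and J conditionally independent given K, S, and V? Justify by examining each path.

Yes — H and J are d-separated given {K, S, V}.

There are 4 undirected paths between H and J; checking each against the conditioning set {K, S, V}:
Path 1: H ← K → J
  K is a fork here and K is conditioned on, so the path is blocked at K.
Path 2: H ← B → M ← J
  M is a collider here and neither M nor any of its descendants is conditioned on, so the collider stays closed — the path is blocked at M.
Path 3: H ← S ← B → M ← J
  S is a chain here and S is conditioned on, so the path is blocked at S.
Path 4: H ← S → V ← B → M ← J
  S is a fork here and S is conditioned on, so the path is blocked at S.
All paths are blocked; H ⊥ J | {K, S, V} holds.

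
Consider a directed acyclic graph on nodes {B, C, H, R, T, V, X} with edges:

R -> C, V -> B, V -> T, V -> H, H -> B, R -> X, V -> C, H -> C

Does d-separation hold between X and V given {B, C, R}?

Yes

3 paths connect X and V; each must be blocked for d-separation to hold:
Path 1: X ← R → C ← V
  R is a fork here and R is conditioned on, so the path is blocked at R.
Path 2: X ← R → C ← H → B ← V
  R is a fork here and R is conditioned on, so the path is blocked at R.
Path 3: X ← R → C ← H ← V
  R is a fork here and R is conditioned on, so the path is blocked at R.
Since every path is blocked, d-separation holds.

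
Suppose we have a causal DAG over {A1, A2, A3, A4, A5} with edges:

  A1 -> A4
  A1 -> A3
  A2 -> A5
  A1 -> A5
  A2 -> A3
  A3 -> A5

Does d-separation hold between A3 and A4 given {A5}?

No — A3 and A4 are not d-separated given {A5}.

3 paths connect A3 and A4; each must be blocked for d-separation to hold:
  1. A3 → A5 ← A1 → A4 — A5:collider[open]; A1:fork[open] ⇒ active
  2. A3 ← A2 → A5 ← A1 → A4 — A2:fork[open]; A5:collider[open]; A1:fork[open] ⇒ active
  3. A3 ← A1 → A4 — A1:fork[open] ⇒ active
Since the path A3 → A5 ← A1 → A4 is active, A3 and A4 are not d-separated given {A5}.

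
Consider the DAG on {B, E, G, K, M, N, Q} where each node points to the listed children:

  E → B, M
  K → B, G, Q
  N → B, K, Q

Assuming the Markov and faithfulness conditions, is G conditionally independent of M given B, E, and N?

3 paths connect G and M; each must be blocked for d-separation to hold:
Path 1: G ← K → Q ← N → B ← E → M
  Q is a collider here and neither Q nor any of its descendants is conditioned on, so the collider stays closed — the path is blocked at Q.
Path 2: G ← K ← N → B ← E → M
  N is a fork here and N is conditioned on, so the path is blocked at N.
Path 3: G ← K → B ← E → M
  E is a fork here and E is conditioned on, so the path is blocked at E.
Since every path is blocked, d-separation holds.

Yes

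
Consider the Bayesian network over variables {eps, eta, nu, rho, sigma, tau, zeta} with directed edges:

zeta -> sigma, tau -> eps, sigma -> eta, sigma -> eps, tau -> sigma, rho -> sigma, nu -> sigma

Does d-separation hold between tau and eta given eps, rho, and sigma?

There are 2 undirected paths between tau and eta; checking each against the conditioning set {eps, rho, sigma}:
Path 1: tau → eps ← sigma → eta
  sigma is a fork here and sigma is conditioned on, so the path is blocked at sigma.
Path 2: tau → sigma → eta
  sigma is a chain here and sigma is conditioned on, so the path is blocked at sigma.
All paths are blocked; tau ⊥ eta | {eps, rho, sigma} holds.

Yes — tau and eta are d-separated given {eps, rho, sigma}.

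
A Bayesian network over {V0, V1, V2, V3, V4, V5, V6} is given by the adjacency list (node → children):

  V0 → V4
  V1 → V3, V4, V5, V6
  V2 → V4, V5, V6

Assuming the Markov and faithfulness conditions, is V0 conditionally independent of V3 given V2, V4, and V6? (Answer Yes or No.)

No — V0 and V3 are not d-separated given {V2, V4, V6}.

3 paths connect V0 and V3; each must be blocked for d-separation to hold:
Path 1: V0 → V4 ← V2 → V6 ← V1 → V3
  V2 is a fork here and V2 is conditioned on, so the path is blocked at V2.
Path 2: V0 → V4 ← V2 → V5 ← V1 → V3
  V2 is a fork here and V2 is conditioned on, so the path is blocked at V2.
Path 3: V0 → V4 ← V1 → V3
  V4 is a collider and V4 is conditioned on, which opens it; V1 is a fork and V1 is not conditioned on — no node blocks this path, so it is active.
Because an active path exists, V0 and V3 are not d-separated.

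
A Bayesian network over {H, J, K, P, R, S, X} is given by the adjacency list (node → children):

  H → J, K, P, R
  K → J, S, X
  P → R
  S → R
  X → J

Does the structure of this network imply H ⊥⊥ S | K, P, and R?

We examine all 5 paths between H and S:
Path 1: H → J ← K → S
  J is a collider here and neither J nor any of its descendants is conditioned on, so the collider stays closed — the path is blocked at J.
Path 2: H → J ← X ← K → S
  J is a collider here and neither J nor any of its descendants is conditioned on, so the collider stays closed — the path is blocked at J.
Path 3: H → R ← S
  R is a collider and R is conditioned on, which opens it — no node blocks this path, so it is active.
Path 4: H → K → S
  K is a chain here and K is conditioned on, so the path is blocked at K.
Path 5: H → P → R ← S
  P is a chain here and P is conditioned on, so the path is blocked at P.
Since the path H → R ← S is active, H and S are not d-separated given {K, P, R}.

No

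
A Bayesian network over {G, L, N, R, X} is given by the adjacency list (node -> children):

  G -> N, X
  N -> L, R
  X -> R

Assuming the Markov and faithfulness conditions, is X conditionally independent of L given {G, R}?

There are 2 undirected paths between X and L; checking each against the conditioning set {G, R}:
Path 1: X → R ← N → L
  R is a collider and R is conditioned on, which opens it; N is a fork and N is not conditioned on — no node blocks this path, so it is active.
Path 2: X ← G → N → L
  G is a fork here and G is conditioned on, so the path is blocked at G.
Since the path X → R ← N → L is active, X and L are not d-separated given {G, R}.

No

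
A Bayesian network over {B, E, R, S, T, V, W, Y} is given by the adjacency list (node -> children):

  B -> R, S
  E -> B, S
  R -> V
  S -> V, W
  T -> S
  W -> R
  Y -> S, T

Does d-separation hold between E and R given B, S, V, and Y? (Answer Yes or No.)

Yes

There are 6 undirected paths between E and R; checking each against the conditioning set {B, S, V, Y}:
Path 1: E → S ← B → R
  B is a fork here and B is conditioned on, so the path is blocked at B.
Path 2: E → S → V ← R
  S is a chain here and S is conditioned on, so the path is blocked at S.
Path 3: E → S → W → R
  S is a chain here and S is conditioned on, so the path is blocked at S.
Path 4: E → B → S → V ← R
  B is a chain here and B is conditioned on, so the path is blocked at B.
Path 5: E → B → S → W → R
  B is a chain here and B is conditioned on, so the path is blocked at B.
Path 6: E → B → R
  B is a chain here and B is conditioned on, so the path is blocked at B.
Since every path is blocked, d-separation holds.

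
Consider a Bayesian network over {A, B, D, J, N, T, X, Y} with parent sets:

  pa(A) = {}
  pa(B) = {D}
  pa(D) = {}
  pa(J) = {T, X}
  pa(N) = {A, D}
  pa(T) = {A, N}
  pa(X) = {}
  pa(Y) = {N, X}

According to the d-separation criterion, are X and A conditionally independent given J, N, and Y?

No — X and A are not d-separated given {J, N, Y}.

Enumerating the 4 paths from X to A and testing each for blocking by {J, N, Y}:
Path 1: X → Y ← N → T ← A
  N is a fork here and N is conditioned on, so the path is blocked at N.
Path 2: X → Y ← N ← A
  N is a chain here and N is conditioned on, so the path is blocked at N.
Path 3: X → J ← T ← A
  J is a collider and J is conditioned on, which opens it; T is a chain and T is not conditioned on — no node blocks this path, so it is active.
Path 4: X → J ← T ← N ← A
  N is a chain here and N is conditioned on, so the path is blocked at N.
Because an active path exists, X and A are not d-separated.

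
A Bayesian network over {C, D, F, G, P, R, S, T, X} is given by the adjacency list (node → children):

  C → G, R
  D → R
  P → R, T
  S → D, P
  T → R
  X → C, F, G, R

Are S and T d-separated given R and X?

4 paths connect S and T; each must be blocked for d-separation to hold:
Path 1: S → P → T
  P is a chain and P is not conditioned on — no node blocks this path, so it is active.
Path 2: S → P → R ← T
  P is a chain and P is not conditioned on; R is a collider and R is conditioned on, which opens it — no node blocks this path, so it is active.
Path 3: S → D → R ← T
  D is a chain and D is not conditioned on; R is a collider and R is conditioned on, which opens it — no node blocks this path, so it is active.
Path 4: S → D → R ← P → T
  D is a chain and D is not conditioned on; R is a collider and R is conditioned on, which opens it; P is a fork and P is not conditioned on — no node blocks this path, so it is active.
Since the path S → P → T is active, S and T are not d-separated given {R, X}.

No — S and T are not d-separated given {R, X}.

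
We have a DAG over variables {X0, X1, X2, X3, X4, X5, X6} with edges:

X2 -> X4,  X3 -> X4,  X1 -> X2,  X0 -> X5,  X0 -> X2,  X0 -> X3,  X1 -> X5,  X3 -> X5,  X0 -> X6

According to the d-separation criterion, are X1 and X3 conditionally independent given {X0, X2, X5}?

6 paths connect X1 and X3; each must be blocked for d-separation to hold:
  1. X1 → X5 ← X3 — X5:collider[open] ⇒ active
  2. X1 → X5 ← X0 → X3 — X5:collider[open]; X0:fork[blocks] ⇒ blocked
  3. X1 → X5 ← X0 → X2 → X4 ← X3 — X5:collider[open]; X0:fork[blocks]; X2:chain[blocks]; X4:collider[blocks] ⇒ blocked
  4. X1 → X2 → X4 ← X3 — X2:chain[blocks]; X4:collider[blocks] ⇒ blocked
  5. X1 → X2 ← X0 → X5 ← X3 — X2:collider[open]; X0:fork[blocks]; X5:collider[open] ⇒ blocked
  6. X1 → X2 ← X0 → X3 — X2:collider[open]; X0:fork[blocks] ⇒ blocked
Because an active path exists, X1 and X3 are not d-separated.

No — X1 and X3 are not d-separated given {X0, X2, X5}.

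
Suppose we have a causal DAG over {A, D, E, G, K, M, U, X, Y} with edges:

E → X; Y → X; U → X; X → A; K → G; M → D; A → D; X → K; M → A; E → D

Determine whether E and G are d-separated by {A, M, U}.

No — E and G are not d-separated given {A, M, U}.

There are 3 undirected paths between E and G; checking each against the conditioning set {A, M, U}:
Path 1: E → X → K → G
  X is a chain and X is not conditioned on; K is a chain and K is not conditioned on — no node blocks this path, so it is active.
Path 2: E → D ← A ← X → K → G
  D is a collider here and neither D nor any of its descendants is conditioned on, so the collider stays closed — the path is blocked at D.
Path 3: E → D ← M → A ← X → K → G
  D is a collider here and neither D nor any of its descendants is conditioned on, so the collider stays closed — the path is blocked at D.
Since the path E → X → K → G is active, E and G are not d-separated given {A, M, U}.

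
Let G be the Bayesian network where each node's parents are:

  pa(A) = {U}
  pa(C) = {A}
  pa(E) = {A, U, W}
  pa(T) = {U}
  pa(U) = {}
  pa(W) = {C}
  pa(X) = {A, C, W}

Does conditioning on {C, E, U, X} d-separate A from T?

Enumerating the 6 paths from A to T and testing each for blocking by {C, E, U, X}:
Path 1: A → E ← U → T
  U is a fork here and U is conditioned on, so the path is blocked at U.
Path 2: A → X ← W → E ← U → T
  U is a fork here and U is conditioned on, so the path is blocked at U.
Path 3: A → X ← C → W → E ← U → T
  C is a fork here and C is conditioned on, so the path is blocked at C.
Path 4: A ← U → T
  U is a fork here and U is conditioned on, so the path is blocked at U.
Path 5: A → C → X ← W → E ← U → T
  C is a chain here and C is conditioned on, so the path is blocked at C.
Path 6: A → C → W → E ← U → T
  C is a chain here and C is conditioned on, so the path is blocked at C.
Every path is blocked, so A and T are d-separated given {C, E, U, X}.

Yes — A and T are d-separated given {C, E, U, X}.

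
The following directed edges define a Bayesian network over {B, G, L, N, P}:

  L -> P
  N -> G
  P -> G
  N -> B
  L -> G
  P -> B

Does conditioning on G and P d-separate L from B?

Enumerating the 4 paths from L to B and testing each for blocking by {G, P}:
Path 1: L → P → G ← N → B
  P is a chain here and P is conditioned on, so the path is blocked at P.
Path 2: L → P → B
  P is a chain here and P is conditioned on, so the path is blocked at P.
Path 3: L → G ← P → B
  P is a fork here and P is conditioned on, so the path is blocked at P.
Path 4: L → G ← N → B
  G is a collider and G is conditioned on, which opens it; N is a fork and N is not conditioned on — no node blocks this path, so it is active.
At least one path is unblocked, so d-separation fails.

No — L and B are not d-separated given {G, P}.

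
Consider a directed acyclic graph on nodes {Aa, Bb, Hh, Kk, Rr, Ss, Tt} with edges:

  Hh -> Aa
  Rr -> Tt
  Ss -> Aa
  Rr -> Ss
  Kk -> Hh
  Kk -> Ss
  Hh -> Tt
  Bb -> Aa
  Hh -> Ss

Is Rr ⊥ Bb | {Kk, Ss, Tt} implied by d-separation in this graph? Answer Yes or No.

Yes

There are 6 undirected paths between Rr and Bb; checking each against the conditioning set {Kk, Ss, Tt}:
Path 1: Rr → Ss → Aa ← Bb
  Ss is a chain here and Ss is conditioned on, so the path is blocked at Ss.
Path 2: Rr → Ss ← Kk → Hh → Aa ← Bb
  Kk is a fork here and Kk is conditioned on, so the path is blocked at Kk.
Path 3: Rr → Ss ← Hh → Aa ← Bb
  Aa is a collider here and neither Aa nor any of its descendants is conditioned on, so the collider stays closed — the path is blocked at Aa.
Path 4: Rr → Tt ← Hh → Aa ← Bb
  Aa is a collider here and neither Aa nor any of its descendants is conditioned on, so the collider stays closed — the path is blocked at Aa.
Path 5: Rr → Tt ← Hh → Ss → Aa ← Bb
  Ss is a chain here and Ss is conditioned on, so the path is blocked at Ss.
Path 6: Rr → Tt ← Hh ← Kk → Ss → Aa ← Bb
  Kk is a fork here and Kk is conditioned on, so the path is blocked at Kk.
Since every path is blocked, d-separation holds.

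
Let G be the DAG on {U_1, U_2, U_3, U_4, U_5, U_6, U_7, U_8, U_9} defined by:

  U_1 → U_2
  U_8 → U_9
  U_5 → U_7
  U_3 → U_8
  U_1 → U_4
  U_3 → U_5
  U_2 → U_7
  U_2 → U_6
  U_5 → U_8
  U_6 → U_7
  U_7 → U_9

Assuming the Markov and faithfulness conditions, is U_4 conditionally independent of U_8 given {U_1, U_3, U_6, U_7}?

Yes

There are 6 undirected paths between U_4 and U_8; checking each against the conditioning set {U_1, U_3, U_6, U_7}:
  1. U_4 ← U_1 → U_2 → U_7 ← U_5 ← U_3 → U_8 — U_1:fork[blocks]; U_2:chain[open]; U_7:collider[open]; U_5:chain[open]; U_3:fork[blocks] ⇒ blocked
  2. U_4 ← U_1 → U_2 → U_7 ← U_5 → U_8 — U_1:fork[blocks]; U_2:chain[open]; U_7:collider[open]; U_5:fork[open] ⇒ blocked
  3. U_4 ← U_1 → U_2 → U_7 → U_9 ← U_8 — U_1:fork[blocks]; U_2:chain[open]; U_7:chain[blocks]; U_9:collider[blocks] ⇒ blocked
  4. U_4 ← U_1 → U_2 → U_6 → U_7 ← U_5 ← U_3 → U_8 — U_1:fork[blocks]; U_2:chain[open]; U_6:chain[blocks]; U_7:collider[open]; U_5:chain[open]; U_3:fork[blocks] ⇒ blocked
  5. U_4 ← U_1 → U_2 → U_6 → U_7 ← U_5 → U_8 — U_1:fork[blocks]; U_2:chain[open]; U_6:chain[blocks]; U_7:collider[open]; U_5:fork[open] ⇒ blocked
  6. U_4 ← U_1 → U_2 → U_6 → U_7 → U_9 ← U_8 — U_1:fork[blocks]; U_2:chain[open]; U_6:chain[blocks]; U_7:chain[blocks]; U_9:collider[blocks] ⇒ blocked
Every path is blocked, so U_4 and U_8 are d-separated given {U_1, U_3, U_6, U_7}.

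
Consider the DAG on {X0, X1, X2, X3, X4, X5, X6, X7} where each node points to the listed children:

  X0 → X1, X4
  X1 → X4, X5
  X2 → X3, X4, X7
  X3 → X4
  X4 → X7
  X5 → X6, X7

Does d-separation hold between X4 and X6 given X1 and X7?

No

There are 5 undirected paths between X4 and X6; checking each against the conditioning set {X1, X7}:
Path 1: X4 ← X1 → X5 → X6
  X1 is a fork here and X1 is conditioned on, so the path is blocked at X1.
Path 2: X4 ← X2 → X7 ← X5 → X6
  X2 is a fork and X2 is not conditioned on; X7 is a collider and X7 is conditioned on, which opens it; X5 is a fork and X5 is not conditioned on — no node blocks this path, so it is active.
Path 3: X4 ← X0 → X1 → X5 → X6
  X1 is a chain here and X1 is conditioned on, so the path is blocked at X1.
Path 4: X4 → X7 ← X5 → X6
  X7 is a collider and X7 is conditioned on, which opens it; X5 is a fork and X5 is not conditioned on — no node blocks this path, so it is active.
Path 5: X4 ← X3 ← X2 → X7 ← X5 → X6
  X3 is a chain and X3 is not conditioned on; X2 is a fork and X2 is not conditioned on; X7 is a collider and X7 is conditioned on, which opens it; X5 is a fork and X5 is not conditioned on — no node blocks this path, so it is active.
Because an active path exists, X4 and X6 are not d-separated.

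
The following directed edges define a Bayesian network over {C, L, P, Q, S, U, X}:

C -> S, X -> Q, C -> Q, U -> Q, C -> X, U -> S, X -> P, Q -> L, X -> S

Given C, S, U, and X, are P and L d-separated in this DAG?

Yes

We examine all 5 paths between P and L:
Path 1: P ← X → Q → L
  X is a fork here and X is conditioned on, so the path is blocked at X.
Path 2: P ← X → S ← U → Q → L
  X is a fork here and X is conditioned on, so the path is blocked at X.
Path 3: P ← X → S ← C → Q → L
  X is a fork here and X is conditioned on, so the path is blocked at X.
Path 4: P ← X ← C → Q → L
  X is a chain here and X is conditioned on, so the path is blocked at X.
Path 5: P ← X ← C → S ← U → Q → L
  X is a chain here and X is conditioned on, so the path is blocked at X.
All paths are blocked; P ⊥ L | {C, S, U, X} holds.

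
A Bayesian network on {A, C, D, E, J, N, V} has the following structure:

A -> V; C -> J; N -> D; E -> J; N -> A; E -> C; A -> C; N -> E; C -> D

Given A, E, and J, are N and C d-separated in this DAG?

Yes

We examine all 4 paths between N and C:
  1. N → A → C — A:chain[blocks] ⇒ blocked
  2. N → D ← C — D:collider[blocks] ⇒ blocked
  3. N → E → J ← C — E:chain[blocks]; J:collider[open] ⇒ blocked
  4. N → E → C — E:chain[blocks] ⇒ blocked
Every path is blocked, so N and C are d-separated given {A, E, J}.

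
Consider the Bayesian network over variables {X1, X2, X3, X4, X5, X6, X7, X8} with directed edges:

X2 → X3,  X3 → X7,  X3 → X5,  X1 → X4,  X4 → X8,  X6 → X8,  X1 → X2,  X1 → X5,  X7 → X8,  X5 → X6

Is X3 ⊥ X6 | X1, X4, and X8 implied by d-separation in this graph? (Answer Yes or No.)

No

We examine all 6 paths between X3 and X6:
Path 1: X3 → X7 → X8 ← X6
  X7 is a chain and X7 is not conditioned on; X8 is a collider and X8 is conditioned on, which opens it — no node blocks this path, so it is active.
Path 2: X3 → X7 → X8 ← X4 ← X1 → X5 → X6
  X4 is a chain here and X4 is conditioned on, so the path is blocked at X4.
Path 3: X3 → X5 ← X1 → X4 → X8 ← X6
  X1 is a fork here and X1 is conditioned on, so the path is blocked at X1.
Path 4: X3 → X5 → X6
  X5 is a chain and X5 is not conditioned on — no node blocks this path, so it is active.
Path 5: X3 ← X2 ← X1 → X5 → X6
  X1 is a fork here and X1 is conditioned on, so the path is blocked at X1.
Path 6: X3 ← X2 ← X1 → X4 → X8 ← X6
  X1 is a fork here and X1 is conditioned on, so the path is blocked at X1.
Because an active path exists, X3 and X6 are not d-separated.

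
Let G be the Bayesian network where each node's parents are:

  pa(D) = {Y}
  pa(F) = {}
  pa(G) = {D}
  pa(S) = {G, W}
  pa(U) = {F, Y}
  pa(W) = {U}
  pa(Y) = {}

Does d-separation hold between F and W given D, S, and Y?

No — F and W are not d-separated given {D, S, Y}.

Enumerating the 2 paths from F to W and testing each for blocking by {D, S, Y}:
Path 1: F → U → W
  U is a chain and U is not conditioned on — no node blocks this path, so it is active.
Path 2: F → U ← Y → D → G → S ← W
  Y is a fork here and Y is conditioned on, so the path is blocked at Y.
At least one path is unblocked, so d-separation fails.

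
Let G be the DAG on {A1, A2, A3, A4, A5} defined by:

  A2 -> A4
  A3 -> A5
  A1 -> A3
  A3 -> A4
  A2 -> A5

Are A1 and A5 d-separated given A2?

No

We examine all 2 paths between A1 and A5:
Path 1: A1 → A3 → A4 ← A2 → A5
  A4 is a collider here and neither A4 nor any of its descendants is conditioned on, so the collider stays closed — the path is blocked at A4.
Path 2: A1 → A3 → A5
  A3 is a chain and A3 is not conditioned on — no node blocks this path, so it is active.
Since the path A1 → A3 → A5 is active, A1 and A5 are not d-separated given {A2}.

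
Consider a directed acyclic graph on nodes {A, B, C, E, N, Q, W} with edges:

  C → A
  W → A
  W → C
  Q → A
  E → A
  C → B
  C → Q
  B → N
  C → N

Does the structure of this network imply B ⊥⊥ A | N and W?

6 paths connect B and A; each must be blocked for d-separation to hold:
Path 1: B → N ← C → A
  N is a collider and N is conditioned on, which opens it; C is a fork and C is not conditioned on — no node blocks this path, so it is active.
Path 2: B → N ← C → Q → A
  N is a collider and N is conditioned on, which opens it; C is a fork and C is not conditioned on; Q is a chain and Q is not conditioned on — no node blocks this path, so it is active.
Path 3: B → N ← C ← W → A
  W is a fork here and W is conditioned on, so the path is blocked at W.
Path 4: B ← C → A
  C is a fork and C is not conditioned on — no node blocks this path, so it is active.
Path 5: B ← C → Q → A
  C is a fork and C is not conditioned on; Q is a chain and Q is not conditioned on — no node blocks this path, so it is active.
Path 6: B ← C ← W → A
  W is a fork here and W is conditioned on, so the path is blocked at W.
At least one path is unblocked, so d-separation fails.

No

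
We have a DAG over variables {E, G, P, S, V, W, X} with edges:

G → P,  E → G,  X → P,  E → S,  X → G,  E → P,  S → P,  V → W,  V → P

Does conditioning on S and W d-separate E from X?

Yes — E and X are d-separated given {S, W}.

Enumerating the 6 paths from E to X and testing each for blocking by {S, W}:
Path 1: E → P ← X
  P is a collider here and neither P nor any of its descendants is conditioned on, so the collider stays closed — the path is blocked at P.
Path 2: E → P ← G ← X
  P is a collider here and neither P nor any of its descendants is conditioned on, so the collider stays closed — the path is blocked at P.
Path 3: E → G ← X
  G is a collider here and neither G nor any of its descendants is conditioned on, so the collider stays closed — the path is blocked at G.
Path 4: E → G → P ← X
  P is a collider here and neither P nor any of its descendants is conditioned on, so the collider stays closed — the path is blocked at P.
Path 5: E → S → P ← X
  S is a chain here and S is conditioned on, so the path is blocked at S.
Path 6: E → S → P ← G ← X
  S is a chain here and S is conditioned on, so the path is blocked at S.
Every path is blocked, so E and X are d-separated given {S, W}.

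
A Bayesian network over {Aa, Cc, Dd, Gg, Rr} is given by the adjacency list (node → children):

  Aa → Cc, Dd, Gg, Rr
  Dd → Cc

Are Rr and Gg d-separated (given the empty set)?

No

Only one path connects Rr and Gg:
  1. Rr ← Aa → Gg — Aa:fork[open] ⇒ active
At least one path is unblocked, so d-separation fails.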